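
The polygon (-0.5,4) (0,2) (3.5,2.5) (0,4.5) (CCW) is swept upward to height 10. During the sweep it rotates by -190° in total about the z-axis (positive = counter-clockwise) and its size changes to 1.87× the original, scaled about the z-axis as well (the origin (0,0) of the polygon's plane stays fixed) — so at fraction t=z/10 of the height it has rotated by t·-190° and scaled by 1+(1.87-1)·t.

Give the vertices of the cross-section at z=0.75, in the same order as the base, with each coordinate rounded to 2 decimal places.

Cross-section at z=0.75: (0.53,4.26) (0.52,2.06) (4.27,1.66) (1.18,4.65)

t = z/height = 0.75/10 = 0.075
s = 1 + (scale-1)·z/height = 1 + (1.87-1)·0.75/10 = 1.065250
θ = twist·z/height = -190°·0.75/10 = -14.2500° = -0.248709 rad
cos θ = 0.969231, sin θ = -0.246153 (intermediates below are computed at full precision and shown rounded to 5 d.p.)
v1: (-0.5,4) → rotate → (0.50000,4.00000) → ×s → (0.53262,4.26100) → (0.53,4.26)
v2: (0,2) → rotate → (0.49231,1.93846) → ×s → (0.52443,2.06495) → (0.52,2.06)
v3: (3.5,2.5) → rotate → (4.00769,1.56154) → ×s → (4.26919,1.66343) → (4.27,1.66)
v4: (0,4.5) → rotate → (1.10769,4.36154) → ×s → (1.17997,4.64613) → (1.18,4.65)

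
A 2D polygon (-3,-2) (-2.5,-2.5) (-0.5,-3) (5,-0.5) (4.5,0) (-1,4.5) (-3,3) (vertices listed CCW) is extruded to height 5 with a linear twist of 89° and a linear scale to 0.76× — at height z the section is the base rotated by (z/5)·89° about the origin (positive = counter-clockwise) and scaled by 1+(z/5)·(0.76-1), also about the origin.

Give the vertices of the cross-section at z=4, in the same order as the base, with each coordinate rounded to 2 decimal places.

t = z/height = 4/5 = 0.8
s = 1 + (scale-1)·z/height = 1 + (0.76-1)·4/5 = 0.808000
θ = twist·z/height = 89°·4/5 = 71.2000° = 1.242674 rad
cos θ = 0.322266, sin θ = 0.946649 (intermediates below are computed at full precision and shown rounded to 5 d.p.)
v1: (-3,-2) → rotate → (0.92650,-3.48448) → ×s → (0.74861,-2.81546) → (0.75,-2.82)
v2: (-2.5,-2.5) → rotate → (1.56096,-3.17229) → ×s → (1.26125,-2.56321) → (1.26,-2.56)
v3: (-0.5,-3) → rotate → (2.67881,-1.44012) → ×s → (2.16448,-1.16362) → (2.16,-1.16)
v4: (5,-0.5) → rotate → (2.08465,4.57211) → ×s → (1.68440,3.69427) → (1.68,3.69)
v5: (4.5,0) → rotate → (1.45020,4.25992) → ×s → (1.17176,3.44202) → (1.17,3.44)
v6: (-1,4.5) → rotate → (-4.58219,0.50355) → ×s → (-3.70241,0.40687) → (-3.70,0.41)
v7: (-3,3) → rotate → (-3.80674,-1.87315) → ×s → (-3.07585,-1.51351) → (-3.08,-1.51)

Cross-section at z=4: (0.75,-2.82) (1.26,-2.56) (2.16,-1.16) (1.68,3.69) (1.17,3.44) (-3.70,0.41) (-3.08,-1.51)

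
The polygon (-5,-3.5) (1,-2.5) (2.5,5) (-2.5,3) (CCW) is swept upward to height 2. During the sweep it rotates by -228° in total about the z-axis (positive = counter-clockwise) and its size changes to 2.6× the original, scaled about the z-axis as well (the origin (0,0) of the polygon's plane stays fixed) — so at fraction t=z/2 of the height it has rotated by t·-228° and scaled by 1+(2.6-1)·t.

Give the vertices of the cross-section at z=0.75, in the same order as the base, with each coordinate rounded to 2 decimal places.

t = z/height = 0.75/2 = 0.375
s = 1 + (scale-1)·z/height = 1 + (2.6-1)·0.75/2 = 1.600000
θ = twist·z/height = -228°·0.75/2 = -85.5000° = -1.492257 rad
cos θ = 0.078459, sin θ = -0.996917 (intermediates below are computed at full precision and shown rounded to 5 d.p.)
v1: (-5,-3.5) → rotate → (-3.88151,4.70998) → ×s → (-6.21041,7.53597) → (-6.21,7.54)
v2: (1,-2.5) → rotate → (-2.41383,-1.19307) → ×s → (-3.86213,-1.90890) → (-3.86,-1.91)
v3: (2.5,5) → rotate → (5.18073,-2.10000) → ×s → (8.28918,-3.36000) → (8.29,-3.36)
v4: (-2.5,3) → rotate → (2.79460,2.72767) → ×s → (4.47137,4.36427) → (4.47,4.36)

Cross-section at z=0.75: (-6.21,7.54) (-3.86,-1.91) (8.29,-3.36) (4.47,4.36)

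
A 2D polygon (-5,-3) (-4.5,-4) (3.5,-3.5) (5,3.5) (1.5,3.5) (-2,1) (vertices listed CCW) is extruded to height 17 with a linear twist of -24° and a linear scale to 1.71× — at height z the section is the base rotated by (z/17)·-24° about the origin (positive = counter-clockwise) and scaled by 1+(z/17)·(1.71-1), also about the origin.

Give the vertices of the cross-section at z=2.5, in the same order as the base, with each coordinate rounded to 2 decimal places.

t = z/height = 2.5/17 = 0.147059
s = 1 + (scale-1)·z/height = 1 + (1.71-1)·2.5/17 = 1.104412
θ = twist·z/height = -24°·2.5/17 = -3.5294° = -0.061600 rad
cos θ = 0.998103, sin θ = -0.061561 (intermediates below are computed at full precision and shown rounded to 5 d.p.)
v1: (-5,-3) → rotate → (-5.17520,-2.68651) → ×s → (-5.71555,-2.96701) → (-5.72,-2.97)
v2: (-4.5,-4) → rotate → (-4.73771,-3.71539) → ×s → (-5.23238,-4.10332) → (-5.23,-4.10)
v3: (3.5,-3.5) → rotate → (3.27790,-3.70882) → ×s → (3.62015,-4.09607) → (3.62,-4.10)
v4: (5,3.5) → rotate → (5.20598,3.18556) → ×s → (5.74955,3.51817) → (5.75,3.52)
v5: (1.5,3.5) → rotate → (1.71262,3.40102) → ×s → (1.89144,3.75613) → (1.89,3.76)
v6: (-2,1) → rotate → (-1.93465,1.12123) → ×s → (-2.13665,1.23829) → (-2.14,1.24)

Cross-section at z=2.5: (-5.72,-2.97) (-5.23,-4.10) (3.62,-4.10) (5.75,3.52) (1.89,3.76) (-2.14,1.24)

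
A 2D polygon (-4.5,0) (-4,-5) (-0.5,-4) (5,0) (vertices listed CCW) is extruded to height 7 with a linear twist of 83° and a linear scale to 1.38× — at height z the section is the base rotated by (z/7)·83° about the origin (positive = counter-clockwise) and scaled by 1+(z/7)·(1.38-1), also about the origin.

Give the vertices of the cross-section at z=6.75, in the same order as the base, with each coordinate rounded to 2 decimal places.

t = z/height = 6.75/7 = 0.964286
s = 1 + (scale-1)·z/height = 1 + (1.38-1)·6.75/7 = 1.366429
θ = twist·z/height = 83°·6.75/7 = 80.0357° = 1.396887 rad
cos θ = 0.173034, sin θ = 0.984916 (intermediates below are computed at full precision and shown rounded to 5 d.p.)
v1: (-4.5,0) → rotate → (-0.77865,-4.43212) → ×s → (-1.06398,-6.05618) → (-1.06,-6.06)
v2: (-4,-5) → rotate → (4.23244,-4.80483) → ×s → (5.78333,-6.56546) → (5.78,-6.57)
v3: (-0.5,-4) → rotate → (3.85315,-1.18460) → ×s → (5.26505,-1.61866) → (5.27,-1.62)
v4: (5,0) → rotate → (0.86517,4.92458) → ×s → (1.18219,6.72909) → (1.18,6.73)

Cross-section at z=6.75: (-1.06,-6.06) (5.78,-6.57) (5.27,-1.62) (1.18,6.73)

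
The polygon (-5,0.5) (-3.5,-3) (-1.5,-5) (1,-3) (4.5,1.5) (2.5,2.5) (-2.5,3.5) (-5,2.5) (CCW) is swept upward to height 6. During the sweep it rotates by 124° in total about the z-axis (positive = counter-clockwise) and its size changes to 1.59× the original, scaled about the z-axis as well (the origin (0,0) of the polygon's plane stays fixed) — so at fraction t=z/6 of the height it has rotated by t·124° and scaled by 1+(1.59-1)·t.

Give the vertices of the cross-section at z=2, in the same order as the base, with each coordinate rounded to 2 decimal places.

Cross-section at z=2: (-4.89,-3.50) (-0.77,-5.46) (2.60,-5.68) (3.27,-1.91) (2.86,4.90) (0.27,4.22) (-5.01,1.17) (-6.47,-1.71)

t = z/height = 2/6 = 0.333333
s = 1 + (scale-1)·z/height = 1 + (1.59-1)·2/6 = 1.196667
θ = twist·z/height = 124°·2/6 = 41.3333° = 0.721403 rad
cos θ = 0.750880, sin θ = 0.660439 (intermediates below are computed at full precision and shown rounded to 5 d.p.)
v1: (-5,0.5) → rotate → (-4.08462,-2.92675) → ×s → (-4.88793,-3.50235) → (-4.89,-3.50)
v2: (-3.5,-3) → rotate → (-0.64676,-4.56418) → ×s → (-0.77396,-5.46180) → (-0.77,-5.46)
v3: (-1.5,-5) → rotate → (2.17587,-4.74506) → ×s → (2.60379,-5.67825) → (2.60,-5.68)
v4: (1,-3) → rotate → (2.73220,-1.59220) → ×s → (3.26953,-1.90533) → (3.27,-1.91)
v5: (4.5,1.5) → rotate → (2.38830,4.09829) → ×s → (2.85800,4.90429) → (2.86,4.90)
v6: (2.5,2.5) → rotate → (0.22610,3.52830) → ×s → (0.27057,4.22219) → (0.27,4.22)
v7: (-2.5,3.5) → rotate → (-4.18874,0.97698) → ×s → (-5.01252,1.16912) → (-5.01,1.17)
v8: (-5,2.5) → rotate → (-5.40550,-1.42499) → ×s → (-6.46858,-1.70524) → (-6.47,-1.71)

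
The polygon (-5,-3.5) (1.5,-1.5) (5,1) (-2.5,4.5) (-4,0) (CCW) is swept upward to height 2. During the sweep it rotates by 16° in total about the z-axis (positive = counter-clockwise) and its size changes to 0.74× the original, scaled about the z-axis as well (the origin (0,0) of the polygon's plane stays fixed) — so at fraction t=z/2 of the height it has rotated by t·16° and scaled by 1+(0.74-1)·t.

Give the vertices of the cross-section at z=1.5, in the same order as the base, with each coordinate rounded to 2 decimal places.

t = z/height = 1.5/2 = 0.75
s = 1 + (scale-1)·z/height = 1 + (0.74-1)·1.5/2 = 0.805000
θ = twist·z/height = 16°·1.5/2 = 12.0000° = 0.209440 rad
cos θ = 0.978148, sin θ = 0.207912 (intermediates below are computed at full precision and shown rounded to 5 d.p.)
v1: (-5,-3.5) → rotate → (-4.16305,-4.46308) → ×s → (-3.35125,-3.59278) → (-3.35,-3.59)
v2: (1.5,-1.5) → rotate → (1.77909,-1.15535) → ×s → (1.43217,-0.93006) → (1.43,-0.93)
v3: (5,1) → rotate → (4.68283,2.01771) → ×s → (3.76968,1.62425) → (3.77,1.62)
v4: (-2.5,4.5) → rotate → (-3.38097,3.88188) → ×s → (-2.72168,3.12492) → (-2.72,3.12)
v5: (-4,0) → rotate → (-3.91259,-0.83165) → ×s → (-3.14964,-0.66948) → (-3.15,-0.67)

Cross-section at z=1.5: (-3.35,-3.59) (1.43,-0.93) (3.77,1.62) (-2.72,3.12) (-3.15,-0.67)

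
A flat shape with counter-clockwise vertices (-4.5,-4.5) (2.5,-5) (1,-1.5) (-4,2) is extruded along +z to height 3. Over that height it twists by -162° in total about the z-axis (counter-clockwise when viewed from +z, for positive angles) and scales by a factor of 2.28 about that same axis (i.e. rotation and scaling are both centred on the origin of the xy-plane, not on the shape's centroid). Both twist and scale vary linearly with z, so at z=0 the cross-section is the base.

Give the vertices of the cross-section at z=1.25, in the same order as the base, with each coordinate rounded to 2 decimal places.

Cross-section at z=1.25: (-9.02,3.73) (-5.62,-6.48) (-1.54,-2.30) (0.49,6.84)

t = z/height = 1.25/3 = 0.416667
s = 1 + (scale-1)·z/height = 1 + (2.28-1)·1.25/3 = 1.533333
θ = twist·z/height = -162°·1.25/3 = -67.5000° = -1.178097 rad
cos θ = 0.382683, sin θ = -0.923880 (intermediates below are computed at full precision and shown rounded to 5 d.p.)
v1: (-4.5,-4.5) → rotate → (-5.87953,2.43538) → ×s → (-9.01528,3.73425) → (-9.02,3.73)
v2: (2.5,-5) → rotate → (-3.66269,-4.22312) → ×s → (-5.61612,-6.47544) → (-5.62,-6.48)
v3: (1,-1.5) → rotate → (-1.00314,-1.49790) → ×s → (-1.53814,-2.29679) → (-1.54,-2.30)
v4: (-4,2) → rotate → (0.31703,4.46088) → ×s → (0.48611,6.84002) → (0.49,6.84)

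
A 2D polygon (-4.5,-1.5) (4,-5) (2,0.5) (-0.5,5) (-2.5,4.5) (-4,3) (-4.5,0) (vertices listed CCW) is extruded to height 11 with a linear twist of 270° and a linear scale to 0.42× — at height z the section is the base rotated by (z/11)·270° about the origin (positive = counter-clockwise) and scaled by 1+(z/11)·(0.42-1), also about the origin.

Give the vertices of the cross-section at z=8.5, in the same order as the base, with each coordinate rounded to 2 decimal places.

Cross-section at z=8.5: (1.78,1.92) (-3.26,1.36) (-0.84,-0.77) (1.56,-2.29) (2.40,-1.52) (2.73,-0.40) (2.18,1.19)

t = z/height = 8.5/11 = 0.772727
s = 1 + (scale-1)·z/height = 1 + (0.42-1)·8.5/11 = 0.551818
θ = twist·z/height = 270°·8.5/11 = 208.6364° = 3.641391 rad
cos θ = -0.877679, sin θ = -0.479249 (intermediates below are computed at full precision and shown rounded to 5 d.p.)
v1: (-4.5,-1.5) → rotate → (3.23068,3.47314) → ×s → (1.78275,1.91654) → (1.78,1.92)
v2: (4,-5) → rotate → (-5.90696,2.47140) → ×s → (-3.25957,1.36376) → (-3.26,1.36)
v3: (2,0.5) → rotate → (-1.51573,-1.39734) → ×s → (-0.83641,-0.77108) → (-0.84,-0.77)
v4: (-0.5,5) → rotate → (2.83508,-4.14877) → ×s → (1.56445,-2.28937) → (1.56,-2.29)
v5: (-2.5,4.5) → rotate → (4.35082,-2.75143) → ×s → (2.40086,-1.51829) → (2.40,-1.52)
v6: (-4,3) → rotate → (4.94846,-0.71604) → ×s → (2.73065,-0.39512) → (2.73,-0.40)
v7: (-4.5,0) → rotate → (3.94956,2.15662) → ×s → (2.17944,1.19006) → (2.18,1.19)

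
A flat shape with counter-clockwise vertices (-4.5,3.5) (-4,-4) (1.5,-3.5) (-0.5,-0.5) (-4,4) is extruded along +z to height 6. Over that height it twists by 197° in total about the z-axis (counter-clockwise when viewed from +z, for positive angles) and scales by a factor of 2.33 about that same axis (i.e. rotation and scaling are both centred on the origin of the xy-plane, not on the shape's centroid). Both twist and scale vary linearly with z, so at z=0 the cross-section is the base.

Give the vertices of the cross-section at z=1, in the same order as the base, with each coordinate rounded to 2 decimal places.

t = z/height = 1/6 = 0.166667
s = 1 + (scale-1)·z/height = 1 + (2.33-1)·1/6 = 1.221667
θ = twist·z/height = 197°·1/6 = 32.8333° = 0.573050 rad
cos θ = 0.840251, sin θ = 0.542197 (intermediates below are computed at full precision and shown rounded to 5 d.p.)
v1: (-4.5,3.5) → rotate → (-5.67882,0.50099) → ×s → (-6.93763,0.61205) → (-6.94,0.61)
v2: (-4,-4) → rotate → (-1.19222,-5.52979) → ×s → (-1.45649,-6.75556) → (-1.46,-6.76)
v3: (1.5,-3.5) → rotate → (3.15807,-2.12758) → ×s → (3.85811,-2.59920) → (3.86,-2.60)
v4: (-0.5,-0.5) → rotate → (-0.14903,-0.69122) → ×s → (-0.18206,-0.84445) → (-0.18,-0.84)
v5: (-4,4) → rotate → (-5.52979,1.19222) → ×s → (-6.75556,1.45649) → (-6.76,1.46)

Cross-section at z=1: (-6.94,0.61) (-1.46,-6.76) (3.86,-2.60) (-0.18,-0.84) (-6.76,1.46)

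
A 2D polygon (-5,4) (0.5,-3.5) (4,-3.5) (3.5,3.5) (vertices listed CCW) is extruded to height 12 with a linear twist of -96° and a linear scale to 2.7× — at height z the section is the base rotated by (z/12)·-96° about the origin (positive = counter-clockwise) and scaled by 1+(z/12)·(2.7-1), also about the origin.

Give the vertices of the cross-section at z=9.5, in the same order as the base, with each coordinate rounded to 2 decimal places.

t = z/height = 9.5/12 = 0.791667
s = 1 + (scale-1)·z/height = 1 + (2.7-1)·9.5/12 = 2.345833
θ = twist·z/height = -96°·9.5/12 = -76.0000° = -1.326450 rad
cos θ = 0.241922, sin θ = -0.970296 (intermediates below are computed at full precision and shown rounded to 5 d.p.)
v1: (-5,4) → rotate → (2.67157,5.81917) → ×s → (6.26707,13.65079) → (6.27,13.65)
v2: (0.5,-3.5) → rotate → (-3.27507,-1.33187) → ×s → (-7.68278,-3.12436) → (-7.68,-3.12)
v3: (4,-3.5) → rotate → (-2.42835,-4.72791) → ×s → (-5.69650,-11.09089) → (-5.70,-11.09)
v4: (3.5,3.5) → rotate → (4.24276,-2.54931) → ×s → (9.95281,-5.98025) → (9.95,-5.98)

Cross-section at z=9.5: (6.27,13.65) (-7.68,-3.12) (-5.70,-11.09) (9.95,-5.98)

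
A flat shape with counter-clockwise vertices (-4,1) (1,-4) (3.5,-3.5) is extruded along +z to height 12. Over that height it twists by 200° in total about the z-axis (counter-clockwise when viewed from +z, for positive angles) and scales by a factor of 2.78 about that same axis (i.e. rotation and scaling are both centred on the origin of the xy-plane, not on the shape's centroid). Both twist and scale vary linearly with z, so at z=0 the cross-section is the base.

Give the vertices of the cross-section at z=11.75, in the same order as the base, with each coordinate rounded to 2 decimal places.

t = z/height = 11.75/12 = 0.979167
s = 1 + (scale-1)·z/height = 1 + (2.78-1)·11.75/12 = 2.742917
θ = twist·z/height = 200°·11.75/12 = 195.8333° = 3.417936 rad
cos θ = -0.962059, sin θ = -0.272840 (intermediates below are computed at full precision and shown rounded to 5 d.p.)
v1: (-4,1) → rotate → (4.12108,0.12930) → ×s → (11.30377,0.35466) → (11.30,0.35)
v2: (1,-4) → rotate → (-2.05342,3.57540) → ×s → (-5.63236,9.80702) → (-5.63,9.81)
v3: (3.5,-3.5) → rotate → (-4.32215,2.41227) → ×s → (-11.85529,6.61665) → (-11.86,6.62)

Cross-section at z=11.75: (11.30,0.35) (-5.63,9.81) (-11.86,6.62)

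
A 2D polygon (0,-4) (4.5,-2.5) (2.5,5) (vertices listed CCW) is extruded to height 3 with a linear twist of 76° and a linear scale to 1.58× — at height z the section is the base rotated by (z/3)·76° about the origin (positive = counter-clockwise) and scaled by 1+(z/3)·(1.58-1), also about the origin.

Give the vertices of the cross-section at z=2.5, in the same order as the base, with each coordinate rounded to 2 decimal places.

Cross-section at z=2.5: (5.30,-2.66) (6.31,4.30) (-4.96,6.64)

t = z/height = 2.5/3 = 0.833333
s = 1 + (scale-1)·z/height = 1 + (1.58-1)·2.5/3 = 1.483333
θ = twist·z/height = 76°·2.5/3 = 63.3333° = 1.105375 rad
cos θ = 0.448799, sin θ = 0.893633 (intermediates below are computed at full precision and shown rounded to 5 d.p.)
v1: (0,-4) → rotate → (3.57453,-1.79520) → ×s → (5.30222,-2.66288) → (5.30,-2.66)
v2: (4.5,-2.5) → rotate → (4.25368,2.89935) → ×s → (6.30962,4.30070) → (6.31,4.30)
v3: (2.5,5) → rotate → (-3.34617,4.47808) → ×s → (-4.96348,6.64248) → (-4.96,6.64)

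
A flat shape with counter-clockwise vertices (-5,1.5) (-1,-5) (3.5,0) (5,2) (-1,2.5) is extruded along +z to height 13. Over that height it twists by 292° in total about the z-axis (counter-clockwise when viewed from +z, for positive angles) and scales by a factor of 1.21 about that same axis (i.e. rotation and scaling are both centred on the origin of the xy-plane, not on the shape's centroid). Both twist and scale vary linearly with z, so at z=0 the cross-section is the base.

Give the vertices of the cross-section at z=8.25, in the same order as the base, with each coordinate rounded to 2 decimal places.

Cross-section at z=8.25: (5.80,-1.17) (0.60,5.75) (-3.95,-0.37) (-5.43,-2.78) (1.39,-2.72)

t = z/height = 8.25/13 = 0.634615
s = 1 + (scale-1)·z/height = 1 + (1.21-1)·8.25/13 = 1.133269
θ = twist·z/height = 292°·8.25/13 = 185.3077° = 3.234229 rad
cos θ = -0.995712, sin θ = -0.092504 (intermediates below are computed at full precision and shown rounded to 5 d.p.)
v1: (-5,1.5) → rotate → (5.11732,-1.03105) → ×s → (5.79930,-1.16845) → (5.80,-1.17)
v2: (-1,-5) → rotate → (0.53319,5.07107) → ×s → (0.60425,5.74688) → (0.60,5.75)
v3: (3.5,0) → rotate → (-3.48499,-0.32376) → ×s → (-3.94944,-0.36691) → (-3.95,-0.37)
v4: (5,2) → rotate → (-4.79355,-2.45395) → ×s → (-5.43239,-2.78098) → (-5.43,-2.78)
v5: (-1,2.5) → rotate → (1.22697,-2.39678) → ×s → (1.39049,-2.71619) → (1.39,-2.72)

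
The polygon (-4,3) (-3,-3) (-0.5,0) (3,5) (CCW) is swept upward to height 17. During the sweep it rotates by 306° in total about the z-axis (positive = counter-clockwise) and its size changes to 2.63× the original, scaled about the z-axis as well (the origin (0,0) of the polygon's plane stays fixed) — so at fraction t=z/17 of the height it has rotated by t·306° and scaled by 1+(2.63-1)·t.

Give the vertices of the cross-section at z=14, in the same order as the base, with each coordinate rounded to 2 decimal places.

t = z/height = 14/17 = 0.823529
s = 1 + (scale-1)·z/height = 1 + (2.63-1)·14/17 = 2.342353
θ = twist·z/height = 306°·14/17 = 252.0000° = 4.398230 rad
cos θ = -0.309017, sin θ = -0.951057 (intermediates below are computed at full precision and shown rounded to 5 d.p.)
v1: (-4,3) → rotate → (4.08924,2.87718) → ×s → (9.57844,6.73936) → (9.58,6.74)
v2: (-3,-3) → rotate → (-1.92612,3.78022) → ×s → (-4.51165,8.85461) → (-4.51,8.85)
v3: (-0.5,0) → rotate → (0.15451,0.47553) → ×s → (0.36191,1.11386) → (0.36,1.11)
v4: (3,5) → rotate → (3.82823,-4.39825) → ×s → (8.96707,-10.30226) → (8.97,-10.30)

Cross-section at z=14: (9.58,6.74) (-4.51,8.85) (0.36,1.11) (8.97,-10.30)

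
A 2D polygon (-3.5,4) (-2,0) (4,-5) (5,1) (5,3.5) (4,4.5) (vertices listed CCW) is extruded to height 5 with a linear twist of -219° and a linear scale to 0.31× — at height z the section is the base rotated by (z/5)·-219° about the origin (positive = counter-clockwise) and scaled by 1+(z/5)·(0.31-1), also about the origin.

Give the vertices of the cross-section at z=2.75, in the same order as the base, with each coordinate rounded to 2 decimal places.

Cross-section at z=2.75: (3.24,0.61) (0.63,1.07) (-3.93,-0.57) (-1.04,-2.99) (0.30,-3.78) (1.15,-3.55)

t = z/height = 2.75/5 = 0.55
s = 1 + (scale-1)·z/height = 1 + (0.31-1)·2.75/5 = 0.620500
θ = twist·z/height = -219°·2.75/5 = -120.4500° = -2.102249 rad
cos θ = -0.506786, sin θ = -0.862072 (intermediates below are computed at full precision and shown rounded to 5 d.p.)
v1: (-3.5,4) → rotate → (5.22204,0.99011) → ×s → (3.24028,0.61436) → (3.24,0.61)
v2: (-2,0) → rotate → (1.01357,1.72414) → ×s → (0.62892,1.06983) → (0.63,1.07)
v3: (4,-5) → rotate → (-6.33750,-0.91436) → ×s → (-3.93242,-0.56736) → (-3.93,-0.57)
v4: (5,1) → rotate → (-1.67186,-4.81714) → ×s → (-1.03739,-2.98904) → (-1.04,-2.99)
v5: (5,3.5) → rotate → (0.48332,-6.08411) → ×s → (0.29990,-3.77519) → (0.30,-3.78)
v6: (4,4.5) → rotate → (1.85218,-5.72883) → ×s → (1.14928,-3.55474) → (1.15,-3.55)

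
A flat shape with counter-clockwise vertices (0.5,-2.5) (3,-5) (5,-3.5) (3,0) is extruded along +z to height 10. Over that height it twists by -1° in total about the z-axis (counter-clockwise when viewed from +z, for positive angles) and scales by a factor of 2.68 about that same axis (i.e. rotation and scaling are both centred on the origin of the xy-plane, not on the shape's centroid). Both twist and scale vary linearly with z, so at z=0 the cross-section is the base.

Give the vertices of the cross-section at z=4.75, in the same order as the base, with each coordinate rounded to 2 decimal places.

Cross-section at z=4.75: (0.86,-4.50) (5.32,-9.03) (8.94,-6.37) (5.39,-0.04)

t = z/height = 4.75/10 = 0.475
s = 1 + (scale-1)·z/height = 1 + (2.68-1)·4.75/10 = 1.798000
θ = twist·z/height = -1°·4.75/10 = -0.4750° = -0.008290 rad
cos θ = 0.999966, sin θ = -0.008290 (intermediates below are computed at full precision and shown rounded to 5 d.p.)
v1: (0.5,-2.5) → rotate → (0.47926,-2.50406) → ×s → (0.86170,-4.50230) → (0.86,-4.50)
v2: (3,-5) → rotate → (2.95845,-5.02470) → ×s → (5.31929,-9.03441) → (5.32,-9.03)
v3: (5,-3.5) → rotate → (4.97081,-3.54133) → ×s → (8.93752,-6.36731) → (8.94,-6.37)
v4: (3,0) → rotate → (2.99990,-0.02487) → ×s → (5.39381,-0.04472) → (5.39,-0.04)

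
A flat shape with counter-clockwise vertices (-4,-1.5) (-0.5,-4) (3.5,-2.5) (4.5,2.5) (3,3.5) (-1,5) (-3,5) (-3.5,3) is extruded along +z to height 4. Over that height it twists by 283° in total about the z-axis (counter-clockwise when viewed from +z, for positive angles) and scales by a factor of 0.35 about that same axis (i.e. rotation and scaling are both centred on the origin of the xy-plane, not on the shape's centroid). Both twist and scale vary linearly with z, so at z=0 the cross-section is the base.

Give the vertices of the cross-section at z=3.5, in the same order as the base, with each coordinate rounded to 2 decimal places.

t = z/height = 3.5/4 = 0.875
s = 1 + (scale-1)·z/height = 1 + (0.35-1)·3.5/4 = 0.431250
θ = twist·z/height = 283°·3.5/4 = 247.6250° = 4.321872 rad
cos θ = -0.380667, sin θ = -0.924712 (intermediates below are computed at full precision and shown rounded to 5 d.p.)
v1: (-4,-1.5) → rotate → (0.13560,4.26985) → ×s → (0.05848,1.84137) → (0.06,1.84)
v2: (-0.5,-4) → rotate → (-3.50852,1.98502) → ×s → (-1.51305,0.85604) → (-1.51,0.86)
v3: (3.5,-2.5) → rotate → (-3.64411,-2.28483) → ×s → (-1.57152,-0.98533) → (-1.57,-0.99)
v4: (4.5,2.5) → rotate → (0.59878,-5.11287) → ×s → (0.25822,-2.20493) → (0.26,-2.20)
v5: (3,3.5) → rotate → (2.09449,-4.10647) → ×s → (0.90325,-1.77092) → (0.90,-1.77)
v6: (-1,5) → rotate → (5.00423,-0.97862) → ×s → (2.15807,-0.42203) → (2.16,-0.42)
v7: (-3,5) → rotate → (5.76556,0.87080) → ×s → (2.48640,0.37553) → (2.49,0.38)
v8: (-3.5,3) → rotate → (4.10647,2.09449) → ×s → (1.77092,0.90325) → (1.77,0.90)

Cross-section at z=3.5: (0.06,1.84) (-1.51,0.86) (-1.57,-0.99) (0.26,-2.20) (0.90,-1.77) (2.16,-0.42) (2.49,0.38) (1.77,0.90)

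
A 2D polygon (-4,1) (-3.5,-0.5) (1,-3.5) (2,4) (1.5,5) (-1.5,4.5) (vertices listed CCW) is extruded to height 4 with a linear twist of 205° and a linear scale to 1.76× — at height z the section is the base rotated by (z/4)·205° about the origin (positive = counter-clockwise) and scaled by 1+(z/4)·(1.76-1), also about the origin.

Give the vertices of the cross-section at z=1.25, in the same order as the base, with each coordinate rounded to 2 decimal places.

t = z/height = 1.25/4 = 0.3125
s = 1 + (scale-1)·z/height = 1 + (1.76-1)·1.25/4 = 1.237500
θ = twist·z/height = 205°·1.25/4 = 64.0625° = 1.118102 rad
cos θ = 0.437390, sin θ = 0.899272 (intermediates below are computed at full precision and shown rounded to 5 d.p.)
v1: (-4,1) → rotate → (-2.64883,-3.15970) → ×s → (-3.27793,-3.91012) → (-3.28,-3.91)
v2: (-3.5,-0.5) → rotate → (-1.08123,-3.36615) → ×s → (-1.33802,-4.16561) → (-1.34,-4.17)
v3: (1,-3.5) → rotate → (3.58484,-0.63159) → ×s → (4.43624,-0.78160) → (4.44,-0.78)
v4: (2,4) → rotate → (-2.72231,3.54811) → ×s → (-3.36885,4.39078) → (-3.37,4.39)
v5: (1.5,5) → rotate → (-3.84027,3.53586) → ×s → (-4.75234,4.37563) → (-4.75,4.38)
v6: (-1.5,4.5) → rotate → (-4.70281,0.61935) → ×s → (-5.81973,0.76644) → (-5.82,0.77)

Cross-section at z=1.25: (-3.28,-3.91) (-1.34,-4.17) (4.44,-0.78) (-3.37,4.39) (-4.75,4.38) (-5.82,0.77)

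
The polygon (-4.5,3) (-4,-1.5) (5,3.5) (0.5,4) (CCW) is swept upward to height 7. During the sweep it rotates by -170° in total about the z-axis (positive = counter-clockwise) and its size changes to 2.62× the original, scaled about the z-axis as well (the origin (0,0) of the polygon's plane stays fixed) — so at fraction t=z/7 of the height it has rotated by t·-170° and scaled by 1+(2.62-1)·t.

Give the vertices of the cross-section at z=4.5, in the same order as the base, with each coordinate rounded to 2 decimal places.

Cross-section at z=4.5: (8.81,6.65) (-0.19,8.72) (3.37,-11.99) (7.37,-3.66)

t = z/height = 4.5/7 = 0.642857
s = 1 + (scale-1)·z/height = 1 + (2.62-1)·4.5/7 = 2.041429
θ = twist·z/height = -170°·4.5/7 = -109.2857° = -1.907396 rad
cos θ = -0.330279, sin θ = -0.943883 (intermediates below are computed at full precision and shown rounded to 5 d.p.)
v1: (-4.5,3) → rotate → (4.31791,3.25664) → ×s → (8.81470,6.64819) → (8.81,6.65)
v2: (-4,-1.5) → rotate → (-0.09471,4.27095) → ×s → (-0.19334,8.71884) → (-0.19,8.72)
v3: (5,3.5) → rotate → (1.65220,-5.87539) → ×s → (3.37284,-11.99420) → (3.37,-11.99)
v4: (0.5,4) → rotate → (3.61039,-1.79306) → ×s → (7.37036,-3.66040) → (7.37,-3.66)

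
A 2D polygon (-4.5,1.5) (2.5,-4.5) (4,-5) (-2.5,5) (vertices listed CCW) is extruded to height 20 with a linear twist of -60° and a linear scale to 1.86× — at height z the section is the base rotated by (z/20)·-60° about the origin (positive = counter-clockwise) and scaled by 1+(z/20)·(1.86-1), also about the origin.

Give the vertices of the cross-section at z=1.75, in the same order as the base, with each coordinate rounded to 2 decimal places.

Cross-section at z=1.75: (-4.67,2.05) (2.23,-5.06) (3.79,-5.75) (-2.18,5.60)

t = z/height = 1.75/20 = 0.0875
s = 1 + (scale-1)·z/height = 1 + (1.86-1)·1.75/20 = 1.075250
θ = twist·z/height = -60°·1.75/20 = -5.2500° = -0.091630 rad
cos θ = 0.995805, sin θ = -0.091502 (intermediates below are computed at full precision and shown rounded to 5 d.p.)
v1: (-4.5,1.5) → rotate → (-4.34387,1.90546) → ×s → (-4.67075,2.04885) → (-4.67,2.05)
v2: (2.5,-4.5) → rotate → (2.07776,-4.70988) → ×s → (2.23411,-5.06429) → (2.23,-5.06)
v3: (4,-5) → rotate → (3.52571,-5.34503) → ×s → (3.79102,-5.74724) → (3.79,-5.75)
v4: (-2.5,5) → rotate → (-2.03200,5.20778) → ×s → (-2.18491,5.59966) → (-2.18,5.60)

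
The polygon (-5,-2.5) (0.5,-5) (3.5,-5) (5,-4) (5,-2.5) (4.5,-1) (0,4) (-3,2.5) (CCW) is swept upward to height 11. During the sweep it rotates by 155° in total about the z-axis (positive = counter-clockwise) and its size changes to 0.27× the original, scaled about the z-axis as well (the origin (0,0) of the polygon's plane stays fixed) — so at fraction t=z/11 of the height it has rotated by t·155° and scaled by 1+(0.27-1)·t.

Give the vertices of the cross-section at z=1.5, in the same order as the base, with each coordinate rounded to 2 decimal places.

t = z/height = 1.5/11 = 0.136364
s = 1 + (scale-1)·z/height = 1 + (0.27-1)·1.5/11 = 0.900455
θ = twist·z/height = 155°·1.5/11 = 21.1364° = 0.368899 rad
cos θ = 0.932725, sin θ = 0.360589 (intermediates below are computed at full precision and shown rounded to 5 d.p.)
v1: (-5,-2.5) → rotate → (-3.76215,-4.13476) → ×s → (-3.38765,-3.72316) → (-3.39,-3.72)
v2: (0.5,-5) → rotate → (2.26931,-4.48333) → ×s → (2.04341,-4.03703) → (2.04,-4.04)
v3: (3.5,-5) → rotate → (5.06748,-3.40156) → ×s → (4.56304,-3.06295) → (4.56,-3.06)
v4: (5,-4) → rotate → (6.10598,-1.92796) → ×s → (5.49816,-1.73604) → (5.50,-1.74)
v5: (5,-2.5) → rotate → (5.56510,-0.52887) → ×s → (5.01112,-0.47622) → (5.01,-0.48)
v6: (4.5,-1) → rotate → (4.55785,0.68992) → ×s → (4.10414,0.62125) → (4.10,0.62)
v7: (0,4) → rotate → (-1.44236,3.73090) → ×s → (-1.29878,3.35951) → (-1.30,3.36)
v8: (-3,2.5) → rotate → (-3.69965,1.25005) → ×s → (-3.33136,1.12561) → (-3.33,1.13)

Cross-section at z=1.5: (-3.39,-3.72) (2.04,-4.04) (4.56,-3.06) (5.50,-1.74) (5.01,-0.48) (4.10,0.62) (-1.30,3.36) (-3.33,1.13)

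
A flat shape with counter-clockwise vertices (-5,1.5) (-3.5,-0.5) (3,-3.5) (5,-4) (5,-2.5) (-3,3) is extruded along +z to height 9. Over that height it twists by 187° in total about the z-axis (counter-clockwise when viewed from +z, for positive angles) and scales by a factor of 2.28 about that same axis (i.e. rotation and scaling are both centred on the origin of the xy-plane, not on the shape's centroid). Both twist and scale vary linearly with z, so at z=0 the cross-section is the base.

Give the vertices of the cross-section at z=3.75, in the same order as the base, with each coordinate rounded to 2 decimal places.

Cross-section at z=3.75: (-3.85,-7.02) (-0.37,-5.41) (6.21,3.37) (7.60,6.21) (5.35,6.69) (-5.46,-3.54)

t = z/height = 3.75/9 = 0.416667
s = 1 + (scale-1)·z/height = 1 + (2.28-1)·3.75/9 = 1.533333
θ = twist·z/height = 187°·3.75/9 = 77.9167° = 1.359902 rad
cos θ = 0.209334, sin θ = 0.977844 (intermediates below are computed at full precision and shown rounded to 5 d.p.)
v1: (-5,1.5) → rotate → (-2.51344,-4.57522) → ×s → (-3.85394,-7.01534) → (-3.85,-7.02)
v2: (-3.5,-0.5) → rotate → (-0.24375,-3.52712) → ×s → (-0.37375,-5.40825) → (-0.37,-5.41)
v3: (3,-3.5) → rotate → (4.05046,2.20086) → ×s → (6.21070,3.37466) → (6.21,3.37)
v4: (5,-4) → rotate → (4.95805,4.05188) → ×s → (7.60234,6.21289) → (7.60,6.21)
v5: (5,-2.5) → rotate → (3.49128,4.36589) → ×s → (5.35330,6.69436) → (5.35,6.69)
v6: (-3,3) → rotate → (-3.56153,-2.30553) → ×s → (-5.46102,-3.53515) → (-5.46,-3.54)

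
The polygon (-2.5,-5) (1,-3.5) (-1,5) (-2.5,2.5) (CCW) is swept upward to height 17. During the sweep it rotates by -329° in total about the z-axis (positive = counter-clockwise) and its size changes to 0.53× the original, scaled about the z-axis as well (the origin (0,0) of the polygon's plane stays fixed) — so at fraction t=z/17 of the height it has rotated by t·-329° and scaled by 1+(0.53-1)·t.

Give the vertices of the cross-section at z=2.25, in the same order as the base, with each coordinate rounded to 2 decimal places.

Cross-section at z=2.25: (-4.93,-1.78) (-1.58,-3.03) (2.55,4.04) (-0.08,3.31)

t = z/height = 2.25/17 = 0.132353
s = 1 + (scale-1)·z/height = 1 + (0.53-1)·2.25/17 = 0.937794
θ = twist·z/height = -329°·2.25/17 = -43.5441° = -0.759988 rad
cos θ = 0.724844, sin θ = -0.688913 (intermediates below are computed at full precision and shown rounded to 5 d.p.)
v1: (-2.5,-5) → rotate → (-5.25667,-1.90194) → ×s → (-4.92968,-1.78363) → (-4.93,-1.78)
v2: (1,-3.5) → rotate → (-1.68635,-3.22587) → ×s → (-1.58145,-3.02520) → (-1.58,-3.03)
v3: (-1,5) → rotate → (2.71972,4.31313) → ×s → (2.55054,4.04483) → (2.55,4.04)
v4: (-2.5,2.5) → rotate → (-0.08983,3.53439) → ×s → (-0.08424,3.31453) → (-0.08,3.31)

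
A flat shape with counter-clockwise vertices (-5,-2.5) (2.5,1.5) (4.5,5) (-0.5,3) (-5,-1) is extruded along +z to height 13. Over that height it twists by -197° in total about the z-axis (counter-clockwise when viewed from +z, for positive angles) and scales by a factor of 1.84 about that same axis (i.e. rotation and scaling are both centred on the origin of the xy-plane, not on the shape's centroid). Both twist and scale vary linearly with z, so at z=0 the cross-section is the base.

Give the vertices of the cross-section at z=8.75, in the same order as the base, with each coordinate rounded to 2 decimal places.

t = z/height = 8.75/13 = 0.673077
s = 1 + (scale-1)·z/height = 1 + (1.84-1)·8.75/13 = 1.565385
θ = twist·z/height = -197°·8.75/13 = -132.5962° = -2.314239 rad
cos θ = -0.676827, sin θ = -0.736143 (intermediates below are computed at full precision and shown rounded to 5 d.p.)
v1: (-5,-2.5) → rotate → (1.54378,5.37278) → ×s → (2.41660,8.41047) → (2.42,8.41)
v2: (2.5,1.5) → rotate → (-0.58785,-2.85560) → ×s → (-0.92022,-4.47011) → (-0.92,-4.47)
v3: (4.5,5) → rotate → (0.63499,-6.69677) → ×s → (0.99401,-10.48303) → (0.99,-10.48)
v4: (-0.5,3) → rotate → (2.54684,-1.66241) → ×s → (3.98679,-2.60231) → (3.99,-2.60)
v5: (-5,-1) → rotate → (2.64799,4.35754) → ×s → (4.14512,6.82122) → (4.15,6.82)

Cross-section at z=8.75: (2.42,8.41) (-0.92,-4.47) (0.99,-10.48) (3.99,-2.60) (4.15,6.82)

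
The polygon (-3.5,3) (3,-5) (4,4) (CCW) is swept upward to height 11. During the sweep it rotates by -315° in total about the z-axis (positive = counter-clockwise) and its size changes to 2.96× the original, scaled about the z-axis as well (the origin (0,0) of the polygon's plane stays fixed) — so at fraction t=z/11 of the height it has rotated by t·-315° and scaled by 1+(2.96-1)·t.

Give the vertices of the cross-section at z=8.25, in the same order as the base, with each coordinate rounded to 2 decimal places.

t = z/height = 8.25/11 = 0.75
s = 1 + (scale-1)·z/height = 1 + (2.96-1)·8.25/11 = 2.470000
θ = twist·z/height = -315°·8.25/11 = -236.2500° = -4.123340 rad
cos θ = -0.555570, sin θ = 0.831470 (intermediates below are computed at full precision and shown rounded to 5 d.p.)
v1: (-3.5,3) → rotate → (-0.54991,-4.57685) → ×s → (-1.35829,-11.30483) → (-1.36,-11.30)
v2: (3,-5) → rotate → (2.49064,5.27226) → ×s → (6.15187,13.02248) → (6.15,13.02)
v3: (4,4) → rotate → (-5.54816,1.10360) → ×s → (-13.70395,2.72589) → (-13.70,2.73)

Cross-section at z=8.25: (-1.36,-11.30) (6.15,13.02) (-13.70,2.73)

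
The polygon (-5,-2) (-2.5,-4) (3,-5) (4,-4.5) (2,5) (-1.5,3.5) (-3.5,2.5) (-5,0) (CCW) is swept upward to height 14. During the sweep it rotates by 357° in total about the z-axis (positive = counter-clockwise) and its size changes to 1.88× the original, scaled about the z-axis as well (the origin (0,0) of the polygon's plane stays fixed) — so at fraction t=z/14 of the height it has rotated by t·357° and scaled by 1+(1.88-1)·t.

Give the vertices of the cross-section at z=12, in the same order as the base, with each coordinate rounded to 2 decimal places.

Cross-section at z=12: (-7.99,5.03) (-8.25,-0.58) (-4.00,-9.41) (-2.26,-10.32) (9.16,2.32) (3.42,5.74) (-0.06,7.55) (-5.16,7.10)

t = z/height = 12/14 = 0.857143
s = 1 + (scale-1)·z/height = 1 + (1.88-1)·12/14 = 1.754286
θ = twist·z/height = 357°·12/14 = 306.0000° = 5.340708 rad
cos θ = 0.587785, sin θ = -0.809017 (intermediates below are computed at full precision and shown rounded to 5 d.p.)
v1: (-5,-2) → rotate → (-4.55696,2.86951) → ×s → (-7.99421,5.03395) → (-7.99,5.03)
v2: (-2.5,-4) → rotate → (-4.70553,-0.32860) → ×s → (-8.25485,-0.57646) → (-8.25,-0.58)
v3: (3,-5) → rotate → (-2.28173,-5.36598) → ×s → (-4.00280,-9.41346) → (-4.00,-9.41)
v4: (4,-4.5) → rotate → (-1.28944,-5.88110) → ×s → (-2.26204,-10.31713) → (-2.26,-10.32)
v5: (2,5) → rotate → (5.22066,1.32089) → ×s → (9.15852,2.31722) → (9.16,2.32)
v6: (-1.5,3.5) → rotate → (1.94988,3.27077) → ×s → (3.42065,5.73787) → (3.42,5.74)
v7: (-3.5,2.5) → rotate → (-0.03471,4.30102) → ×s → (-0.06088,7.54522) → (-0.06,7.55)
v8: (-5,0) → rotate → (-2.93893,4.04508) → ×s → (-5.15572,7.09623) → (-5.16,7.10)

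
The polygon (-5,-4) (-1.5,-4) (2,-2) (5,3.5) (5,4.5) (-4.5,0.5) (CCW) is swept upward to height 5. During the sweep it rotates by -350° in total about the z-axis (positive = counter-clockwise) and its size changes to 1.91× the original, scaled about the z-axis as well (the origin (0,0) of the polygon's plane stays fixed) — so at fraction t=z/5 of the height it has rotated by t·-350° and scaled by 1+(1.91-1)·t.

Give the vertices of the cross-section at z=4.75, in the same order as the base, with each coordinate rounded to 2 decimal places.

t = z/height = 4.75/5 = 0.95
s = 1 + (scale-1)·z/height = 1 + (1.91-1)·4.75/5 = 1.864500
θ = twist·z/height = -350°·4.75/5 = -332.5000° = -5.803220 rad
cos θ = 0.887011, sin θ = 0.461749 (intermediates below are computed at full precision and shown rounded to 5 d.p.)
v1: (-5,-4) → rotate → (-2.58806,-5.85679) → ×s → (-4.82544,-10.91998) → (-4.83,-10.92)
v2: (-1.5,-4) → rotate → (0.51648,-4.24067) → ×s → (0.96297,-7.90672) → (0.96,-7.91)
v3: (2,-2) → rotate → (2.69752,-0.85052) → ×s → (5.02952,-1.58580) → (5.03,-1.59)
v4: (5,3.5) → rotate → (2.81893,5.41328) → ×s → (5.25590,10.09306) → (5.26,10.09)
v5: (5,4.5) → rotate → (2.35719,6.30029) → ×s → (4.39497,11.74689) → (4.39,11.75)
v6: (-4.5,0.5) → rotate → (-4.22242,-1.63436) → ×s → (-7.87271,-3.04727) → (-7.87,-3.05)

Cross-section at z=4.75: (-4.83,-10.92) (0.96,-7.91) (5.03,-1.59) (5.26,10.09) (4.39,11.75) (-7.87,-3.05)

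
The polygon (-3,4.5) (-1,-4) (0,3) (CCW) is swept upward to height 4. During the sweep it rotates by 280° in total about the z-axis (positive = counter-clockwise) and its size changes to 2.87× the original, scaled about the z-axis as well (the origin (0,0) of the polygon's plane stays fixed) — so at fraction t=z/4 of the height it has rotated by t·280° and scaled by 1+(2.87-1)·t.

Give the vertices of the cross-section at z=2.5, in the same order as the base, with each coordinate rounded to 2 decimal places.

t = z/height = 2.5/4 = 0.625
s = 1 + (scale-1)·z/height = 1 + (2.87-1)·2.5/4 = 2.168750
θ = twist·z/height = 280°·2.5/4 = 175.0000° = 3.054326 rad
cos θ = -0.996195, sin θ = 0.087156 (intermediates below are computed at full precision and shown rounded to 5 d.p.)
v1: (-3,4.5) → rotate → (2.59638,-4.74434) → ×s → (5.63091,-10.28929) → (5.63,-10.29)
v2: (-1,-4) → rotate → (1.34482,3.89762) → ×s → (2.91657,8.45297) → (2.92,8.45)
v3: (0,3) → rotate → (-0.26147,-2.98858) → ×s → (-0.56706,-6.48149) → (-0.57,-6.48)

Cross-section at z=2.5: (5.63,-10.29) (2.92,8.45) (-0.57,-6.48)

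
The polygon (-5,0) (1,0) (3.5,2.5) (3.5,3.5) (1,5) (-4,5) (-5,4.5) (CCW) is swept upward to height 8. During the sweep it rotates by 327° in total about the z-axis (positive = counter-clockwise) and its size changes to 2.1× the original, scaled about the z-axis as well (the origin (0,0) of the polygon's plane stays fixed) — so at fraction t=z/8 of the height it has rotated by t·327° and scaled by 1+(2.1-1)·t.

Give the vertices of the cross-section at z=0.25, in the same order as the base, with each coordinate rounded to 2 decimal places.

Cross-section at z=0.25: (-5.09,-0.92) (1.02,0.18) (3.10,3.19) (2.92,4.21) (0.10,5.27) (-4.99,4.36) (-5.92,3.66)

t = z/height = 0.25/8 = 0.03125
s = 1 + (scale-1)·z/height = 1 + (2.1-1)·0.25/8 = 1.034375
θ = twist·z/height = 327°·0.25/8 = 10.2188° = 0.178351 rad
cos θ = 0.984138, sin θ = 0.177407 (intermediates below are computed at full precision and shown rounded to 5 d.p.)
v1: (-5,0) → rotate → (-4.92069,-0.88703) → ×s → (-5.08984,-0.91753) → (-5.09,-0.92)
v2: (1,0) → rotate → (0.98414,0.17741) → ×s → (1.01797,0.18351) → (1.02,0.18)
v3: (3.5,2.5) → rotate → (3.00096,3.08127) → ×s → (3.10412,3.18719) → (3.10,3.19)
v4: (3.5,3.5) → rotate → (2.82356,4.06541) → ×s → (2.92062,4.20515) → (2.92,4.21)
v5: (1,5) → rotate → (0.09710,5.09809) → ×s → (0.10044,5.27334) → (0.10,5.27)
v6: (-4,5) → rotate → (-4.82358,4.21106) → ×s → (-4.98940,4.35582) → (-4.99,4.36)
v7: (-5,4.5) → rotate → (-5.71902,3.54159) → ×s → (-5.91561,3.66333) → (-5.92,3.66)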